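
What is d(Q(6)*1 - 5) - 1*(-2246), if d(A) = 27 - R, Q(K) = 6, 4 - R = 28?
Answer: 2297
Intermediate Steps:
R = -24 (R = 4 - 1*28 = 4 - 28 = -24)
d(A) = 51 (d(A) = 27 - 1*(-24) = 27 + 24 = 51)
d(Q(6)*1 - 5) - 1*(-2246) = 51 - 1*(-2246) = 51 + 2246 = 2297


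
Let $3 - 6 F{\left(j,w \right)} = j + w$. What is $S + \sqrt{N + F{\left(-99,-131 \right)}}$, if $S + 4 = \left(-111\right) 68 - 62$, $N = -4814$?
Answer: $-7614 + \frac{i \sqrt{171906}}{6} \approx -7614.0 + 69.103 i$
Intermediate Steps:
$F{\left(j,w \right)} = \frac{1}{2} - \frac{j}{6} - \frac{w}{6}$ ($F{\left(j,w \right)} = \frac{1}{2} - \frac{j + w}{6} = \frac{1}{2} - \left(\frac{j}{6} + \frac{w}{6}\right) = \frac{1}{2} - \frac{j}{6} - \frac{w}{6}$)
$S = -7614$ ($S = -4 - 7610 = -7614$)
$S + \sqrt{N + F{\left(-99,-131 \right)}} = -7614 + \sqrt{-4814 - - \frac{233}{6}} = -7614 + \sqrt{-4814 + \left(\frac{1}{2} + \frac{33}{2} + \frac{131}{6}\right)} = -7614 + \sqrt{-4814 + \frac{233}{6}} = -7614 + \sqrt{- \frac{28651}{6}} = -7614 + \frac{i \sqrt{171906}}{6}$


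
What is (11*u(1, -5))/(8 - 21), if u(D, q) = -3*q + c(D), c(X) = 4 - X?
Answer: -198/13 ≈ -15.231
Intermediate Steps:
u(D, q) = 4 - D - 3*q (u(D, q) = -3*q + (4 - D) = 4 - D - 3*q)
(11*u(1, -5))/(8 - 21) = (11*(4 - 1*1 - 3*(-5)))/(8 - 21) = (11*(4 - 1 + 15))/(-13) = (11*18)*(-1/13) = 198*(-1/13) = -198/13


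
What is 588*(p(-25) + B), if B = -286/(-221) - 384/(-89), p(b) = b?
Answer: -17251332/1513 ≈ -11402.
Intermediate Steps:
B = 8486/1513 (B = -286*(-1/221) - 384*(-1/89) = 22/17 + 384/89 = 8486/1513 ≈ 5.6087)
588*(p(-25) + B) = 588*(-25 + 8486/1513) = 588*(-29339/1513) = -17251332/1513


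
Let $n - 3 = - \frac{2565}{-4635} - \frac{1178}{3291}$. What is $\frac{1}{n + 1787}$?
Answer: $\frac{338973}{606827923} \approx 0.0005586$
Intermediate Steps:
$n = \frac{1083172}{338973}$ ($n = 3 - \left(- \frac{57}{103} + \frac{1178}{3291}\right) = 3 - - \frac{66253}{338973} = 3 + \left(\frac{57}{103} - \frac{1178}{3291}\right) = 3 + \frac{66253}{338973} = \frac{1083172}{338973} \approx 3.1955$)
$\frac{1}{n + 1787} = \frac{1}{\frac{1083172}{338973} + 1787} = \frac{1}{\frac{606827923}{338973}} = \frac{338973}{606827923}$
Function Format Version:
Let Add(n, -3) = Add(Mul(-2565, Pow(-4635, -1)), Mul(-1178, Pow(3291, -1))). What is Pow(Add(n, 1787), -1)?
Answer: Rational(338973, 606827923) ≈ 0.00055860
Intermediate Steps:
n = Rational(1083172, 338973) (n = Add(3, Add(Mul(-2565, Pow(-4635, -1)), Mul(-1178, Pow(3291, -1)))) = Add(3, Add(Mul(-2565, Rational(-1, 4635)), Mul(-1178, Rational(1, 3291)))) = Add(3, Add(Rational(57, 103), Rational(-1178, 3291))) = Add(3, Rational(66253, 338973)) = Rational(1083172, 338973) ≈ 3.1955)
Pow(Add(n, 1787), -1) = Pow(Add(Rational(1083172, 338973), 1787), -1) = Pow(Rational(606827923, 338973), -1) = Rational(338973, 606827923)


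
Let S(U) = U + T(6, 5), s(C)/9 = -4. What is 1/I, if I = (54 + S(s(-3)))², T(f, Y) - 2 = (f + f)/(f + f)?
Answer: 1/441 ≈ 0.0022676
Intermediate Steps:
s(C) = -36 (s(C) = 9*(-4) = -36)
T(f, Y) = 3 (T(f, Y) = 2 + (f + f)/(f + f) = 2 + (2*f)/((2*f)) = 2 + (2*f)*(1/(2*f)) = 2 + 1 = 3)
S(U) = 3 + U (S(U) = U + 3 = 3 + U)
I = 441 (I = (54 + (3 - 36))² = (54 - 33)² = 21² = 441)
1/I = 1/441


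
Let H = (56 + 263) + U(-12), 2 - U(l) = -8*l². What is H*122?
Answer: 179706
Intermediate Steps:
U(l) = 2 + 8*l² (U(l) = 2 - (-8)*l² = 2 + 8*l²)
H = 1473 (H = (56 + 263) + (2 + 8*(-12)²) = 319 + (2 + 8*144) = 319 + (2 + 1152) = 319 + 1154 = 1473)
H*122 = 1473*122 = 179706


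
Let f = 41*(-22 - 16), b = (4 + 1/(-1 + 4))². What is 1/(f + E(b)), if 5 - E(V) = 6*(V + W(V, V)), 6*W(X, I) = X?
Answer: -9/15160 ≈ -0.00059367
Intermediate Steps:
W(X, I) = X/6
b = 169/9 (b = (4 + 1/3)² = (4 + ⅓)² = (13/3)² = 169/9 ≈ 18.778)
f = -1558 (f = 41*(-38) = -1558)
E(V) = 5 - 7*V (E(V) = 5 - 6*(V + V/6) = 5 - 6*7*V/6 = 5 - 7*V)
1/(f + E(b)) = 1/(-1558 + (5 - 7*169/9)) = 1/(-1558 + (5 - 1183/9)) = 1/(-1558 - 1138/9) = 1/(-15160/9) = -9/15160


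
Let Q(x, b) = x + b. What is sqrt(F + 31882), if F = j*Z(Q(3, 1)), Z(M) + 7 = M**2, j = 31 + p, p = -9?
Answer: 4*sqrt(2005) ≈ 179.11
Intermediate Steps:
Q(x, b) = b + x
j = 22 (j = 31 - 9 = 22)
Z(M) = -7 + M**2
F = 198 (F = 22*(-7 + (1 + 3)**2) = 22*(-7 + 4**2) = 22*(-7 + 16) = 22*9 = 198)
sqrt(F + 31882) = sqrt(198 + 31882) = sqrt(32080) = 4*sqrt(2005)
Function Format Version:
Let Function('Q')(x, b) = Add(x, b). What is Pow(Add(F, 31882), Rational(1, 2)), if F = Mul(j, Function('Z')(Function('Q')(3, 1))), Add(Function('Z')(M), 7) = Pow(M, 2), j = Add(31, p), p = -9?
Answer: Mul(4, Pow(2005, Rational(1, 2))) ≈ 179.11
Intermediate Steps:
Function('Q')(x, b) = Add(b, x)
j = 22 (j = Add(31, -9) = 22)
Function('Z')(M) = Add(-7, Pow(M, 2))
F = 198 (F = Mul(22, Add(-7, Pow(Add(1, 3), 2))) = Mul(22, Add(-7, Pow(4, 2))) = Mul(22, Add(-7, 16)) = Mul(22, 9) = 198)
Pow(Add(F, 31882), Rational(1, 2)) = Pow(Add(198, 31882), Rational(1, 2)) = Pow(32080, Rational(1, 2)) = Mul(4, Pow(2005, Rational(1, 2)))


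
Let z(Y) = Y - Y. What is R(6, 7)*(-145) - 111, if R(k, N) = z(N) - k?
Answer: 759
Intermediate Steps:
z(Y) = 0
R(k, N) = -k (R(k, N) = 0 - k = -k)
R(6, 7)*(-145) - 111 = -1*6*(-145) - 111 = -6*(-145) - 111 = 870 - 111 = 759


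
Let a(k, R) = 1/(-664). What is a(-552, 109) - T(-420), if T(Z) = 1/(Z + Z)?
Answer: -11/34860 ≈ -0.00031555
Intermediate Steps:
a(k, R) = -1/664
T(Z) = 1/(2*Z)
a(-552, 109) - T(-420) = -1/664 - 1/(2*(-420)) = -1/664 - (-1)/(2*420) = -1/664 - 1*(-1/840) = -1/664 + 1/840 = -11/34860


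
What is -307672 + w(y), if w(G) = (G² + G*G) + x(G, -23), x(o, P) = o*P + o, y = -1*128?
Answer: -272088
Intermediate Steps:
y = -128
x(o, P) = o + P*o (x(o, P) = P*o + o = o + P*o)
w(G) = -22*G + 2*G² (w(G) = (G² + G*G) + G*(1 - 23) = (G² + G²) + G*(-22) = 2*G² - 22*G = -22*G + 2*G²)
-307672 + w(y) = -307672 + 2*(-128)*(-11 - 128) = -307672 + 2*(-128)*(-139) = -307672 + 35584 = -272088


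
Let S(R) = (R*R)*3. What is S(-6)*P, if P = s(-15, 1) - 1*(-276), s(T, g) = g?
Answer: 29916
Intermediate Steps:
S(R) = 3*R² (S(R) = R²*3 = 3*R²)
P = 277 (P = 1 - 1*(-276) = 1 + 276 = 277)
S(-6)*P = (3*(-6)²)*277 = (3*36)*277 = 108*277 = 29916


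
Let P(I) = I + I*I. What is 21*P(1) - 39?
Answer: 3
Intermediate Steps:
P(I) = I + I²
21*P(1) - 39 = 21*(1*(1 + 1)) - 39 = 21*(1*2) - 39 = 21*2 - 39 = 42 - 39 = 3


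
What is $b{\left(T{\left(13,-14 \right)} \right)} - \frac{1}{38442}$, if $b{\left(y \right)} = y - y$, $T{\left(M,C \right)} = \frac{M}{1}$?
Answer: $- \frac{1}{38442} \approx -2.6013 \cdot 10^{-5}$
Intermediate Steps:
$T{\left(M,C \right)} = M$ ($T{\left(M,C \right)} = M 1 = M$)
$b{\left(y \right)} = 0$
$b{\left(T{\left(13,-14 \right)} \right)} - \frac{1}{38442} = 0 - \frac{1}{38442} = - \frac{1}{38442}$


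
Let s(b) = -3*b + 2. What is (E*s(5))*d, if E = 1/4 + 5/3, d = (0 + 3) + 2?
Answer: -1495/12 ≈ -124.58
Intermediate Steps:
s(b) = 2 - 3*b
d = 5 (d = 3 + 2 = 5)
E = 23/12 (E = 1*(¼) + 5*(⅓) = ¼ + 5/3 = 23/12 ≈ 1.9167)
(E*s(5))*d = (23*(2 - 3*5)/12)*5 = (23*(2 - 15)/12)*5 = ((23/12)*(-13))*5 = -299/12*5 = -1495/12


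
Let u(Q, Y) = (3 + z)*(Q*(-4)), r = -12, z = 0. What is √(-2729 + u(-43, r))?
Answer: I*√2213 ≈ 47.043*I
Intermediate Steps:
u(Q, Y) = -12*Q (u(Q, Y) = (3 + 0)*(Q*(-4)) = 3*(-4*Q) = -12*Q)
√(-2729 + u(-43, r)) = √(-2729 - 12*(-43)) = √(-2729 + 516) = √(-2213) = I*√2213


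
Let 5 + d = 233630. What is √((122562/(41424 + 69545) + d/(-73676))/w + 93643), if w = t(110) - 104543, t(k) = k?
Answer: √1896285608357215851188381460024743/142303052201842 ≈ 306.01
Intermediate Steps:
d = 233625 (d = -5 + 233630 = 233625)
w = -104433 (w = 110 - 104543 = -104433)
√((122562/(41424 + 69545) + d/(-73676))/w + 93643) = √((122562/(41424 + 69545) + 233625/(-73676))/(-104433) + 93643) = √((122562/110969 + 233625*(-1/73676))*(-1/104433) + 93643) = √((122562*(1/110969) - 233625/73676)*(-1/104433) + 93643) = √((122562/110969 - 233625/73676)*(-1/104433) + 93643) = √(-16895254713/8175752044*(-1/104433) + 93643) = √(5631751571/284606104403684 + 93643) = √(26651369440305932383/284606104403684) = √1896285608357215851188381460024743/142303052201842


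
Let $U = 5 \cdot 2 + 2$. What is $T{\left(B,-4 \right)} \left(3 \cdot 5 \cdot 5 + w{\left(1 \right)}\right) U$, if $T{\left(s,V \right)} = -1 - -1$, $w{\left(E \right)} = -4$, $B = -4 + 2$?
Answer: $0$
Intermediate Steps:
$B = -2$
$T{\left(s,V \right)} = 0$ ($T{\left(s,V \right)} = -1 + 1 = 0$)
$U = 12$ ($U = 10 + 2 = 12$)
$T{\left(B,-4 \right)} \left(3 \cdot 5 \cdot 5 + w{\left(1 \right)}\right) U = 0 \left(3 \cdot 5 \cdot 5 - 4\right) 12 = 0 \left(15 \cdot 5 - 4\right) 12 = 0 \left(75 - 4\right) 12 = 0 \cdot 71 \cdot 12 = 0 \cdot 12 = 0$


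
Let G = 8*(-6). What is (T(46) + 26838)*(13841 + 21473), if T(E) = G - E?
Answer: 944437616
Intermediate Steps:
G = -48
T(E) = -48 - E
(T(46) + 26838)*(13841 + 21473) = ((-48 - 1*46) + 26838)*(13841 + 21473) = ((-48 - 46) + 26838)*35314 = (-94 + 26838)*35314 = 26744*35314 = 944437616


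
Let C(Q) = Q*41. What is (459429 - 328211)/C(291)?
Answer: 131218/11931 ≈ 10.998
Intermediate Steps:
C(Q) = 41*Q
(459429 - 328211)/C(291) = (459429 - 328211)/((41*291)) = 131218/11931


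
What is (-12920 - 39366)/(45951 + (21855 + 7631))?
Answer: -52286/75437 ≈ -0.69311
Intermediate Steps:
(-12920 - 39366)/(45951 + (21855 + 7631)) = -52286/(45951 + 29486) = -52286/75437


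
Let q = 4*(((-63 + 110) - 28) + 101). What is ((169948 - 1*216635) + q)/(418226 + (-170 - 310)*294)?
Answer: -46207/277106 ≈ -0.16675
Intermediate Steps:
q = 480 (q = 4*((47 - 28) + 101) = 4*(19 + 101) = 4*120 = 480)
((169948 - 1*216635) + q)/(418226 + (-170 - 310)*294) = ((169948 - 1*216635) + 480)/(418226 + (-170 - 310)*294) = ((169948 - 216635) + 480)/(418226 - 480*294) = (-46687 + 480)/(418226 - 141120) = -46207/277106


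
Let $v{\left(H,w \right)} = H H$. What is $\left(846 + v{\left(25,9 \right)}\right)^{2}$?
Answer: $2163841$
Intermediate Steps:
$v{\left(H,w \right)} = H^{2}$
$\left(846 + v{\left(25,9 \right)}\right)^{2} = \left(846 + 25^{2}\right)^{2} = \left(846 + 625\right)^{2} = 1471^{2} = 2163841$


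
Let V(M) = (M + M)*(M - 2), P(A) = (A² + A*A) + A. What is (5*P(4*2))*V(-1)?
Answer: 4080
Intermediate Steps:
P(A) = A + 2*A² (P(A) = (A² + A²) + A = 2*A² + A = A + 2*A²)
V(M) = 2*M*(-2 + M) (V(M) = (2*M)*(-2 + M) = 2*M*(-2 + M))
(5*P(4*2))*V(-1) = (5*((4*2)*(1 + 2*(4*2))))*(2*(-1)*(-2 - 1)) = (5*(8*(1 + 2*8)))*(2*(-1)*(-3)) = (5*(8*(1 + 16)))*6 = (5*(8*17))*6 = (5*136)*6 = 680*6 = 4080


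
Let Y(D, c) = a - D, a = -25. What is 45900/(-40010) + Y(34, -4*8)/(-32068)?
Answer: -146956061/128304068 ≈ -1.1454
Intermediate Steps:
Y(D, c) = -25 - D
45900/(-40010) + Y(34, -4*8)/(-32068) = 45900/(-40010) + (-25 - 1*34)/(-32068) = 45900*(-1/40010) + (-25 - 34)*(-1/32068) = -4590/4001 - 59*(-1/32068) = -4590/4001 + 59/32068 = -146956061/128304068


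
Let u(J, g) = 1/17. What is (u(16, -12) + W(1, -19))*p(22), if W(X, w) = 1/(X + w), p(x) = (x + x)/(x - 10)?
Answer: 11/918 ≈ 0.011983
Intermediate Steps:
p(x) = 2*x/(-10 + x) (p(x) = (2*x)/(-10 + x) = 2*x/(-10 + x))
u(J, g) = 1/17
(u(16, -12) + W(1, -19))*p(22) = (1/17 + 1/(1 - 19))*(2*22/(-10 + 22)) = (1/17 + 1/(-18))*(2*22/12) = (1/17 - 1/18)*(2*22*(1/12)) = (1/306)*(11/3) = 11/918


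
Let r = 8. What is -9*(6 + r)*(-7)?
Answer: 882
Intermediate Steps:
-9*(6 + r)*(-7) = -9*(6 + 8)*(-7) = -126*(-7) = -9*(-98) = 882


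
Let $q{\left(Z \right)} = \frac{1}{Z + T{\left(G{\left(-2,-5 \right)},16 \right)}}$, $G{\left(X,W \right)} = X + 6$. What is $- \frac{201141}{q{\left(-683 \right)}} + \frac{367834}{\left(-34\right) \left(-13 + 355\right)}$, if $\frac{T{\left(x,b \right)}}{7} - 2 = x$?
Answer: $\frac{749606865217}{5814} \approx 1.2893 \cdot 10^{8}$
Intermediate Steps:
$G{\left(X,W \right)} = 6 + X$
$T{\left(x,b \right)} = 14 + 7 x$
$q{\left(Z \right)} = \frac{1}{42 + Z}$ ($q{\left(Z \right)} = \frac{1}{Z + \left(14 + 7 \left(6 - 2\right)\right)} = \frac{1}{Z + \left(14 + 7 \cdot 4\right)} = \frac{1}{Z + \left(14 + 28\right)} = \frac{1}{Z + 42} = \frac{1}{42 + Z}$)
$- \frac{201141}{q{\left(-683 \right)}} + \frac{367834}{\left(-34\right) \left(-13 + 355\right)} = - \frac{201141}{\frac{1}{42 - 683}} + \frac{367834}{\left(-34\right) \left(-13 + 355\right)} = - \frac{201141}{\frac{1}{-641}} + \frac{367834}{\left(-34\right) 342} = - \frac{201141}{- \frac{1}{641}} + \frac{367834}{-11628} = \left(-201141\right) \left(-641\right) + 367834 \left(- \frac{1}{11628}\right) = 128931381 - \frac{183917}{5814} = \frac{749606865217}{5814}$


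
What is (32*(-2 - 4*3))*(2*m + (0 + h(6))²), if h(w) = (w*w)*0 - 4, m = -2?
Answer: -5376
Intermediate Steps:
h(w) = -4 (h(w) = w²*0 - 4 = 0 - 4 = -4)
(32*(-2 - 4*3))*(2*m + (0 + h(6))²) = (32*(-2 - 4*3))*(2*(-2) + (0 - 4)²) = (32*(-2 - 12))*(-4 + (-4)²) = (32*(-14))*(-4 + 16) = -448*12 = -5376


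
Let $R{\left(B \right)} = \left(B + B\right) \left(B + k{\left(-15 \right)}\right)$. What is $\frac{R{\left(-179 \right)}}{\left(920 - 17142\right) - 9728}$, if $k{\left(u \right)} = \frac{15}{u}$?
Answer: $- \frac{2148}{865} \approx -2.4832$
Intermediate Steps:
$R{\left(B \right)} = 2 B \left(-1 + B\right)$ ($R{\left(B \right)} = \left(B + B\right) \left(B + \frac{15}{-15}\right) = 2 B \left(B + 15 \left(- \frac{1}{15}\right)\right) = 2 B \left(B - 1\right) = 2 B \left(-1 + B\right)$)
$\frac{R{\left(-179 \right)}}{\left(920 - 17142\right) - 9728} = \frac{2 \left(-179\right) \left(-1 - 179\right)}{\left(920 - 17142\right) - 9728} = \frac{2 \left(-179\right) \left(-180\right)}{-16222 - 9728} = \frac{64440}{-25950} = 64440 \left(- \frac{1}{25950}\right) = - \frac{2148}{865}$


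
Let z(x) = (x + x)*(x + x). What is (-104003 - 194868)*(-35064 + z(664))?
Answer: -516604500920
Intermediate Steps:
z(x) = 4*x**2 (z(x) = (2*x)*(2*x) = 4*x**2)
(-104003 - 194868)*(-35064 + z(664)) = (-104003 - 194868)*(-35064 + 4*664**2) = -298871*(-35064 + 4*440896) = -298871*(-35064 + 1763584) = -298871*1728520 = -516604500920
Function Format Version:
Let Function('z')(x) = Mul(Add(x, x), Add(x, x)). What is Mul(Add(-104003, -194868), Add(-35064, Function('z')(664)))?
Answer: -516604500920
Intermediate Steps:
Function('z')(x) = Mul(4, Pow(x, 2)) (Function('z')(x) = Mul(Mul(2, x), Mul(2, x)) = Mul(4, Pow(x, 2)))
Mul(Add(-104003, -194868), Add(-35064, Function('z')(664))) = Mul(Add(-104003, -194868), Add(-35064, Mul(4, Pow(664, 2)))) = Mul(-298871, Add(-35064, Mul(4, 440896))) = Mul(-298871, Add(-35064, 1763584)) = Mul(-298871, 1728520) = -516604500920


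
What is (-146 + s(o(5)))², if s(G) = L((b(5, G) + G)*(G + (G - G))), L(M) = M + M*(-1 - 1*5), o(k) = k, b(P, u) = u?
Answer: 156816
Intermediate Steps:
L(M) = -5*M (L(M) = M + M*(-1 - 5) = M + M*(-6) = M - 6*M = -5*M)
s(G) = -10*G² (s(G) = -5*(G + G)*(G + (G - G)) = -5*2*G*(G + 0) = -5*2*G*G = -10*G²)
(-146 + s(o(5)))² = (-146 - 10*5²)² = (-146 - 10*25)² = (-146 - 250)² = (-396)² = 156816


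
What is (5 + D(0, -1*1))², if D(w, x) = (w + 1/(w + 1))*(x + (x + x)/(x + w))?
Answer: 36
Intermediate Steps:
D(w, x) = (w + 1/(1 + w))*(x + 2*x/(w + x)) (D(w, x) = (w + 1/(1 + w))*(x + (2*x)/(w + x)) = (w + 1/(1 + w))*(x + 2*x/(w + x)))
(5 + D(0, -1*1))² = (5 + (-1*1)*(2 - 1*1 + 0³ + 3*0 + 3*0² + 0*(-1*1) - 1*1*0²)/(0 - 1*1 + 0² + 0*(-1*1)))² = (5 - (2 - 1 + 0 + 0 + 3*0 + 0*(-1) - 1*0)/(0 - 1 + 0 + 0*(-1)))² = (5 - (2 - 1 + 0 + 0 + 0 + 0 + 0)/(0 - 1 + 0 + 0))² = (5 - 1*1/(-1))² = (5 - 1*(-1)*1)² = (5 + 1)² = 6² = 36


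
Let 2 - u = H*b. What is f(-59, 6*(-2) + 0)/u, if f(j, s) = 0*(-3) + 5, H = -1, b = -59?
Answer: -5/57 ≈ -0.087719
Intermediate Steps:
f(j, s) = 5 (f(j, s) = 0 + 5 = 5)
u = -57 (u = 2 - (-1)*(-59) = 2 - 1*59 = 2 - 59 = -57)
f(-59, 6*(-2) + 0)/u = 5/(-57) = 5*(-1/57) = -5/57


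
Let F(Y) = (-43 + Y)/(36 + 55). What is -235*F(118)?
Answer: -17625/91 ≈ -193.68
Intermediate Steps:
F(Y) = -43/91 + Y/91 (F(Y) = (-43 + Y)/91 = (-43 + Y)*(1/91) = -43/91 + Y/91)
-235*F(118) = -235*(-43/91 + (1/91)*118) = -235*(-43/91 + 118/91) = -235*75/91 = -17625/91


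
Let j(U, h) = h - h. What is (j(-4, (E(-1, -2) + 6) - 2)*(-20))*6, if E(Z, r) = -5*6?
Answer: 0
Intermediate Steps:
E(Z, r) = -30
j(U, h) = 0
(j(-4, (E(-1, -2) + 6) - 2)*(-20))*6 = (0*(-20))*6 = 0*6 = 0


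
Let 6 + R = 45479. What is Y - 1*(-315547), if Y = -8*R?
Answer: -48237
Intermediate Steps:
R = 45473 (R = -6 + 45479 = 45473)
Y = -363784 (Y = -8*45473 = -363784)
Y - 1*(-315547) = -363784 - 1*(-315547) = -363784 + 315547 = -48237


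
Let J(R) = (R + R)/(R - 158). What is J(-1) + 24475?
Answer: 3891527/159 ≈ 24475.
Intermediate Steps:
J(R) = 2*R/(-158 + R) (J(R) = (2*R)/(-158 + R) = 2*R/(-158 + R))
J(-1) + 24475 = 2*(-1)/(-158 - 1) + 24475 = 2*(-1)/(-159) + 24475 = 2*(-1)*(-1/159) + 24475 = 2/159 + 24475 = 3891527/159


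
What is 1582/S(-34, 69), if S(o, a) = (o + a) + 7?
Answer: 113/3 ≈ 37.667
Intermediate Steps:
S(o, a) = 7 + a + o (S(o, a) = (a + o) + 7 = 7 + a + o)
1582/S(-34, 69) = 1582/(7 + 69 - 34) = 1582/42 = 1582*(1/42) = 113/3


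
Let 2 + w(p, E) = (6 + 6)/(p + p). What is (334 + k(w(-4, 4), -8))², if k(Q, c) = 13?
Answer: 120409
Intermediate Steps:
w(p, E) = -2 + 6/p (w(p, E) = -2 + (6 + 6)/(p + p) = -2 + 12/((2*p)) = -2 + 12*(1/(2*p)) = -2 + 6/p)
(334 + k(w(-4, 4), -8))² = (334 + 13)² = 347² = 120409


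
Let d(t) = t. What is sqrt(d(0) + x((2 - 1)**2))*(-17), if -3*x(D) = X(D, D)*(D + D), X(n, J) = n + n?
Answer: -34*I*sqrt(3)/3 ≈ -19.63*I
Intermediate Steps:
X(n, J) = 2*n
x(D) = -4*D**2/3 (x(D) = -2*D*(D + D)/3 = -2*D*2*D/3 = -4*D**2/3)
sqrt(d(0) + x((2 - 1)**2))*(-17) = sqrt(0 - 4*(2 - 1)**4/3)*(-17) = sqrt(0 - 4*(1**2)**2/3)*(-17) = sqrt(0 - 4/3*1**2)*(-17) = sqrt(0 - 4/3*1)*(-17) = sqrt(0 - 4/3)*(-17) = sqrt(-4/3)*(-17) = (2*I*sqrt(3)/3)*(-17) = -34*I*sqrt(3)/3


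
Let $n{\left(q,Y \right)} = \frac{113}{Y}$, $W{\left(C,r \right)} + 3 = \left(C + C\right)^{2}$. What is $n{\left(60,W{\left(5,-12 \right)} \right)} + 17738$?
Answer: $\frac{1720699}{97} \approx 17739.0$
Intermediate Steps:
$W{\left(C,r \right)} = -3 + 4 C^{2}$ ($W{\left(C,r \right)} = -3 + \left(C + C\right)^{2} = -3 + \left(2 C\right)^{2} = -3 + 4 C^{2}$)
$n{\left(60,W{\left(5,-12 \right)} \right)} + 17738 = \frac{113}{-3 + 4 \cdot 5^{2}} + 17738 = \frac{113}{-3 + 4 \cdot 25} + 17738 = \frac{113}{-3 + 100} + 17738 = \frac{113}{97} + 17738 = \frac{1720699}{97}$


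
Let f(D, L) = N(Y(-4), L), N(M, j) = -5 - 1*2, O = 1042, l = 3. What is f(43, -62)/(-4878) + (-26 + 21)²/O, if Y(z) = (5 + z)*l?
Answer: 32311/1270719 ≈ 0.025427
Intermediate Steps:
Y(z) = 15 + 3*z (Y(z) = (5 + z)*3 = 15 + 3*z)
N(M, j) = -7 (N(M, j) = -5 - 2 = -7)
f(D, L) = -7
f(43, -62)/(-4878) + (-26 + 21)²/O = -7/(-4878) + (-26 + 21)²/1042 = -7*(-1/4878) + (-5)²*(1/1042) = 7/4878 + 25*(1/1042) = 7/4878 + 25/1042 = 32311/1270719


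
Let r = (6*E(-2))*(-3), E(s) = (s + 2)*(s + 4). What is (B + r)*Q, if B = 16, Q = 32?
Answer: 512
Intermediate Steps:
E(s) = (2 + s)*(4 + s)
r = 0 (r = (6*(8 + (-2)**2 + 6*(-2)))*(-3) = (6*(8 + 4 - 12))*(-3) = (6*0)*(-3) = 0*(-3) = 0)
(B + r)*Q = (16 + 0)*32 = 16*32 = 512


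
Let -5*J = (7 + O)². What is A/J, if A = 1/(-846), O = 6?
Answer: 5/142974 ≈ 3.4971e-5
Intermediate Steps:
J = -169/5 (J = -(7 + 6)²/5 = -⅕*13² = -⅕*169 = -169/5 ≈ -33.800)
A = -1/846 ≈ -0.0011820
A/J = -1/(846*(-169/5)) = -1/846*(-5/169) = 5/142974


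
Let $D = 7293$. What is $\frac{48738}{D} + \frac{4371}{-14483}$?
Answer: $\frac{224664917}{35208173} \approx 6.381$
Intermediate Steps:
$\frac{48738}{D} + \frac{4371}{-14483} = \frac{48738}{7293} + \frac{4371}{-14483} = 48738 \cdot \frac{1}{7293} + 4371 \left(- \frac{1}{14483}\right) = \frac{16246}{2431} - \frac{4371}{14483} = \frac{224664917}{35208173}$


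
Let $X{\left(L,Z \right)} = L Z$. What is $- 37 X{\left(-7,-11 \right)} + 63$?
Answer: $-2786$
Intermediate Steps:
$- 37 X{\left(-7,-11 \right)} + 63 = - 37 \left(\left(-7\right) \left(-11\right)\right) + 63 = \left(-37\right) 77 + 63 = -2849 + 63 = -2786$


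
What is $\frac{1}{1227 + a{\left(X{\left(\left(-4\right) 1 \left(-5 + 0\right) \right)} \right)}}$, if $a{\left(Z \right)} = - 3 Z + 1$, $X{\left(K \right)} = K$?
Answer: $\frac{1}{1168} \approx 0.00085616$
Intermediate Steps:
$a{\left(Z \right)} = 1 - 3 Z$
$\frac{1}{1227 + a{\left(X{\left(\left(-4\right) 1 \left(-5 + 0\right) \right)} \right)}} = \frac{1}{1227 + \left(1 - 3 \left(-4\right) 1 \left(-5 + 0\right)\right)} = \frac{1}{1227 + \left(1 - 3 \left(\left(-4\right) \left(-5\right)\right)\right)} = \frac{1}{1227 + \left(1 - 60\right)} = \frac{1}{1227 - 59} = \frac{1}{1168}$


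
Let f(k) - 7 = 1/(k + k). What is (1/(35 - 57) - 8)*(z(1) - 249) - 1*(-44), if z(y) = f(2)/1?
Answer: 175031/88 ≈ 1989.0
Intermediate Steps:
f(k) = 7 + 1/(2*k) (f(k) = 7 + 1/(k + k) = 7 + 1/(2*k))
z(y) = 29/4 (z(y) = (7 + (½)/2)/1 = (7 + (½)*(½))*1 = (7 + ¼)*1 = (29/4)*1 = 29/4)
(1/(35 - 57) - 8)*(z(1) - 249) - 1*(-44) = (1/(35 - 57) - 8)*(29/4 - 249) - 1*(-44) = (1/(-22) - 8)*(-967/4) + 44 = (-1/22 - 8)*(-967/4) + 44 = -177/22*(-967/4) + 44 = 171159/88 + 44 = 175031/88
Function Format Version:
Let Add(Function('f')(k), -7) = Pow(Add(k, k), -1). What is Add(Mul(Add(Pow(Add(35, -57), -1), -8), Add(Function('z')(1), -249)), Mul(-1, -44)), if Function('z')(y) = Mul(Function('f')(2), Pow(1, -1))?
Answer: Rational(175031, 88) ≈ 1989.0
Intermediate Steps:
Function('f')(k) = Add(7, Mul(Rational(1, 2), Pow(k, -1))) (Function('f')(k) = Add(7, Pow(Add(k, k), -1)) = Add(7, Pow(Mul(2, k), -1)) = Add(7, Mul(Rational(1, 2), Pow(k, -1))))
Function('z')(y) = Rational(29, 4) (Function('z')(y) = Mul(Add(7, Mul(Rational(1, 2), Pow(2, -1))), Pow(1, -1)) = Mul(Add(7, Mul(Rational(1, 2), Rational(1, 2))), 1) = Mul(Add(7, Rational(1, 4)), 1) = Mul(Rational(29, 4), 1) = Rational(29, 4))
Add(Mul(Add(Pow(Add(35, -57), -1), -8), Add(Function('z')(1), -249)), Mul(-1, -44)) = Add(Mul(Add(Pow(Add(35, -57), -1), -8), Add(Rational(29, 4), -249)), Mul(-1, -44)) = Add(Mul(Add(Pow(-22, -1), -8), Rational(-967, 4)), 44) = Add(Mul(Add(Rational(-1, 22), -8), Rational(-967, 4)), 44) = Add(Mul(Rational(-177, 22), Rational(-967, 4)), 44) = Add(Rational(171159, 88), 44) = Rational(175031, 88)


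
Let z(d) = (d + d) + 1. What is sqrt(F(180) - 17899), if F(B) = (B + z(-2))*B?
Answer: sqrt(13961) ≈ 118.16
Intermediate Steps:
z(d) = 1 + 2*d (z(d) = 2*d + 1 = 1 + 2*d)
F(B) = B*(-3 + B) (F(B) = (B + (1 + 2*(-2)))*B = (B + (1 - 4))*B = (B - 3)*B = (-3 + B)*B = B*(-3 + B))
sqrt(F(180) - 17899) = sqrt(180*(-3 + 180) - 17899) = sqrt(180*177 - 17899) = sqrt(31860 - 17899) = sqrt(13961)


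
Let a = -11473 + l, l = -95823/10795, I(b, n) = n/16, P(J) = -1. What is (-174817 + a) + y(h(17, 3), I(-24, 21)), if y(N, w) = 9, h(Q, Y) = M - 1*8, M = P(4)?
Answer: -2010999218/10795 ≈ -1.8629e+5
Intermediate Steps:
I(b, n) = n/16 (I(b, n) = n*(1/16) = n/16)
l = -95823/10795 (l = -95823*1/10795 = -95823/10795 ≈ -8.8766)
M = -1
h(Q, Y) = -9 (h(Q, Y) = -1 - 1*8 = -1 - 8 = -9)
a = -123946858/10795 (a = -11473 - 95823/10795 = -123946858/10795 ≈ -11482.)
(-174817 + a) + y(h(17, 3), I(-24, 21)) = (-174817 - 123946858/10795) + 9 = -2011096373/10795 + 9 = -2010999218/10795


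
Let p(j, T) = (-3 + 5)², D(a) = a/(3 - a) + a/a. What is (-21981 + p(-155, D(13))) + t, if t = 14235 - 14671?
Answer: -22413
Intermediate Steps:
D(a) = 1 + a/(3 - a) (D(a) = a/(3 - a) + 1 = 1 + a/(3 - a))
p(j, T) = 4 (p(j, T) = 2² = 4)
t = -436
(-21981 + p(-155, D(13))) + t = (-21981 + 4) - 436 = -21977 - 436 = -22413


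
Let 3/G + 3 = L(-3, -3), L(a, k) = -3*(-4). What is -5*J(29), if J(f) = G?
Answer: -5/3 ≈ -1.6667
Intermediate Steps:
L(a, k) = 12
G = ⅓ (G = 3/(-3 + 12) = 3/9 = 3*(⅑) = ⅓ ≈ 0.33333)
J(f) = ⅓
-5*J(29) = -5*⅓ = -5/3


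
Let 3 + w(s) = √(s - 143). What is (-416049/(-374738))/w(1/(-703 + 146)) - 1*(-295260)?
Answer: 9367770242052321/31727192770 - 416049*I*√11091541/15863596385 ≈ 2.9526e+5 - 0.087345*I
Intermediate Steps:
w(s) = -3 + √(-143 + s) (w(s) = -3 + √(s - 143) = -3 + √(-143 + s))
(-416049/(-374738))/w(1/(-703 + 146)) - 1*(-295260) = (-416049/(-374738))/(-3 + √(-143 + 1/(-703 + 146))) - 1*(-295260) = (-416049*(-1/374738))/(-3 + √(-143 + 1/(-557))) + 295260 = 416049/(374738*(-3 + √(-143 - 1/557))) + 295260 = 416049/(374738*(-3 + √(-79652/557))) + 295260 = 416049/(374738*(-3 + 2*I*√11091541/557)) + 295260 = 295260 + 416049/(374738*(-3 + 2*I*√11091541/557))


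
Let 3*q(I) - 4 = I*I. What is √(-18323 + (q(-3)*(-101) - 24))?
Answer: I*√169062/3 ≈ 137.06*I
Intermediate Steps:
q(I) = 4/3 + I²/3 (q(I) = 4/3 + (I*I)/3 = 4/3 + I²/3)
√(-18323 + (q(-3)*(-101) - 24)) = √(-18323 + ((4/3 + (⅓)*(-3)²)*(-101) - 24)) = √(-18323 + ((4/3 + (⅓)*9)*(-101) - 24)) = √(-18323 + ((4/3 + 3)*(-101) - 24)) = √(-18323 + ((13/3)*(-101) - 24)) = √(-18323 + (-1313/3 - 24)) = √(-18323 - 1385/3) = √(-56354/3) = I*√169062/3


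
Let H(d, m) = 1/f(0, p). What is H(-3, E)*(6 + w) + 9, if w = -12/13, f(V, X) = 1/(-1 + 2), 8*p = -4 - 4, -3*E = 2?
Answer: 183/13 ≈ 14.077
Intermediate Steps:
E = -⅔ (E = -⅓*2 = -⅔ ≈ -0.66667)
p = -1 (p = (-4 - 4)/8 = (⅛)*(-8) = -1)
f(V, X) = 1 (f(V, X) = 1/1 = 1)
H(d, m) = 1 (H(d, m) = 1/1 = 1)
w = -12/13 (w = -12*1/13 = -12/13 ≈ -0.92308)
H(-3, E)*(6 + w) + 9 = 1*(6 - 12/13) + 9 = 1*(66/13) + 9 = 66/13 + 9 = 183/13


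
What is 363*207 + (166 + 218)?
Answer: 75525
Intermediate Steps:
363*207 + (166 + 218) = 75141 + 384 = 75525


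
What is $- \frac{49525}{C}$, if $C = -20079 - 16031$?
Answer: $\frac{9905}{7222} \approx 1.3715$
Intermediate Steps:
$C = -36110$
$- \frac{49525}{C} = - \frac{49525}{-36110} = \left(-49525\right) \left(- \frac{1}{36110}\right) = \frac{9905}{7222}$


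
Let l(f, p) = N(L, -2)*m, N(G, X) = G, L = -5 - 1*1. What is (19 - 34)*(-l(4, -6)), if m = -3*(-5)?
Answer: -1350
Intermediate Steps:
L = -6 (L = -5 - 1 = -6)
m = 15
l(f, p) = -90 (l(f, p) = -6*15 = -90)
(19 - 34)*(-l(4, -6)) = (19 - 34)*(-1*(-90)) = -15*90 = -1350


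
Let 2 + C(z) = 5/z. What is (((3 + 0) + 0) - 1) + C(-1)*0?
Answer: 2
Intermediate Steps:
C(z) = -2 + 5/z
(((3 + 0) + 0) - 1) + C(-1)*0 = (((3 + 0) + 0) - 1) + (-2 + 5/(-1))*0 = ((3 + 0) - 1) + (-2 + 5*(-1))*0 = (3 - 1) + (-2 - 5)*0 = 2 - 7*0 = 2 + 0 = 2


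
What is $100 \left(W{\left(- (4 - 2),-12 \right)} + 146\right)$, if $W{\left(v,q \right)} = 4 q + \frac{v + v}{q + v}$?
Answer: $\frac{68800}{7} \approx 9828.6$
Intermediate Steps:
$W{\left(v,q \right)} = 4 q + \frac{2 v}{q + v}$
$100 \left(W{\left(- (4 - 2),-12 \right)} + 146\right) = 100 \left(\frac{2 \left(- (4 - 2) + 2 \left(-12\right)^{2} + 2 \left(-12\right) \left(- (4 - 2)\right)\right)}{-12 - \left(4 - 2\right)} + 146\right) = 100 \left(\frac{2 \left(- (4 - 2) + 2 \cdot 144 + 2 \left(-12\right) \left(- (4 - 2)\right)\right)}{-12 - \left(4 - 2\right)} + 146\right) = 100 \left(\frac{2 \left(\left(-1\right) 2 + 288 + 2 \left(-12\right) \left(\left(-1\right) 2\right)\right)}{-12 - 2} + 146\right) = 100 \left(\frac{2 \left(-2 + 288 + 2 \left(-12\right) \left(-2\right)\right)}{-12 - 2} + 146\right) = 100 \left(\frac{2 \left(-2 + 288 + 48\right)}{-14} + 146\right) = 100 \left(2 \left(- \frac{1}{14}\right) 334 + 146\right) = 100 \left(- \frac{334}{7} + 146\right) = 100 \cdot \frac{688}{7} = \frac{68800}{7}$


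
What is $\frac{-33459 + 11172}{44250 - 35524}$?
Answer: $- \frac{22287}{8726} \approx -2.5541$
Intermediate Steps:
$\frac{-33459 + 11172}{44250 - 35524} = - \frac{22287}{8726}$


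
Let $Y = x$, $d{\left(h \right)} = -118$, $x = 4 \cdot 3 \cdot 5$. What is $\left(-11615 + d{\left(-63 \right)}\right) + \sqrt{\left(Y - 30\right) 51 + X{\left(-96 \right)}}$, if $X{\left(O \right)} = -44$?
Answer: $-11733 + \sqrt{1486} \approx -11694.0$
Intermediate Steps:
$x = 60$ ($x = 12 \cdot 5 = 60$)
$Y = 60$
$\left(-11615 + d{\left(-63 \right)}\right) + \sqrt{\left(Y - 30\right) 51 + X{\left(-96 \right)}} = \left(-11615 - 118\right) + \sqrt{\left(60 - 30\right) 51 - 44} = -11733 + \sqrt{30 \cdot 51 - 44} = -11733 + \sqrt{1530 - 44} = -11733 + \sqrt{1486}$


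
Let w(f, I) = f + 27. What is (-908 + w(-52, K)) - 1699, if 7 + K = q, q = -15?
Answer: -2632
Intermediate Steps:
K = -22 (K = -7 - 15 = -22)
w(f, I) = 27 + f
(-908 + w(-52, K)) - 1699 = (-908 + (27 - 52)) - 1699 = (-908 - 25) - 1699 = -933 - 1699 = -2632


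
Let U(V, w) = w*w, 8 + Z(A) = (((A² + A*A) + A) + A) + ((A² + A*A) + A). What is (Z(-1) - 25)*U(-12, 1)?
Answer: -32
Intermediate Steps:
Z(A) = -8 + 3*A + 4*A² (Z(A) = -8 + ((((A² + A*A) + A) + A) + ((A² + A*A) + A)) = -8 + ((((A² + A²) + A) + A) + ((A² + A²) + A)) = -8 + (((2*A² + A) + A) + (2*A² + A)) = -8 + (((A + 2*A²) + A) + (A + 2*A²)) = -8 + ((2*A + 2*A²) + (A + 2*A²)) = -8 + (3*A + 4*A²) = -8 + 3*A + 4*A²)
U(V, w) = w²
(Z(-1) - 25)*U(-12, 1) = ((-8 + 3*(-1) + 4*(-1)²) - 25)*1² = ((-8 - 3 + 4*1) - 25)*1 = ((-8 - 3 + 4) - 25)*1 = (-7 - 25)*1 = -32*1 = -32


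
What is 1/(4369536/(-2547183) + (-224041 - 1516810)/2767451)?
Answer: -2349734713511/5508914281823 ≈ -0.42653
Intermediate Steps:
1/(4369536/(-2547183) + (-224041 - 1516810)/2767451) = 1/(4369536*(-1/2547183) - 1740851*1/2767451) = 1/(-1456512/849061 - 1740851/2767451) = 1/(-5508914281823/2349734713511) = -2349734713511/5508914281823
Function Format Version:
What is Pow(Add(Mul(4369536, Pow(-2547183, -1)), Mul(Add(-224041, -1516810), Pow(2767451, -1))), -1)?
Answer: Rational(-2349734713511, 5508914281823) ≈ -0.42653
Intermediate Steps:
Pow(Add(Mul(4369536, Pow(-2547183, -1)), Mul(Add(-224041, -1516810), Pow(2767451, -1))), -1) = Pow(Add(Mul(4369536, Rational(-1, 2547183)), Mul(-1740851, Rational(1, 2767451))), -1) = Pow(Add(Rational(-1456512, 849061), Rational(-1740851, 2767451)), -1) = Pow(Rational(-5508914281823, 2349734713511), -1) = Rational(-2349734713511, 5508914281823)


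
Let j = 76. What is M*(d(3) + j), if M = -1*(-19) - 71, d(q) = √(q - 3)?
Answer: -3952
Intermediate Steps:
d(q) = √(-3 + q)
M = -52 (M = 19 - 71 = -52)
M*(d(3) + j) = -52*(√(-3 + 3) + 76) = -52*(√0 + 76) = -52*(0 + 76) = -52*76 = -3952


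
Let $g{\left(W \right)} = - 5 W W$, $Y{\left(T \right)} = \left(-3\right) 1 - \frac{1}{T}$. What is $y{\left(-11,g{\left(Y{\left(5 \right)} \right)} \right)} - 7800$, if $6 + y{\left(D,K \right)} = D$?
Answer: $-7817$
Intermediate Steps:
$Y{\left(T \right)} = -3 - \frac{1}{T}$
$g{\left(W \right)} = - 5 W^{2}$
$y{\left(D,K \right)} = -6 + D$
$y{\left(-11,g{\left(Y{\left(5 \right)} \right)} \right)} - 7800 = \left(-6 - 11\right) - 7800 = -17 - 7800 = -7817$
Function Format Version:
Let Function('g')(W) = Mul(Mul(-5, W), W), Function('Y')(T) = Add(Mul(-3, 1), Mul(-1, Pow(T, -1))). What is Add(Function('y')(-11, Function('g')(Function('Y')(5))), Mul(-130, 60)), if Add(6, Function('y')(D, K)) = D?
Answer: -7817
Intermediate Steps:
Function('Y')(T) = Add(-3, Mul(-1, Pow(T, -1)))
Function('g')(W) = Mul(-5, Pow(W, 2))
Function('y')(D, K) = Add(-6, D)
Add(Function('y')(-11, Function('g')(Function('Y')(5))), Mul(-130, 60)) = Add(Add(-6, -11), Mul(-130, 60)) = Add(-17, -7800) = -7817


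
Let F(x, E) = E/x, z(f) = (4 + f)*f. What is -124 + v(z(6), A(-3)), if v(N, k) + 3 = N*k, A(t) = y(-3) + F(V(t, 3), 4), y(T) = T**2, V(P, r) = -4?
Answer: 353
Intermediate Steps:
z(f) = f*(4 + f)
A(t) = 8 (A(t) = (-3)**2 + 4/(-4) = 9 + 4*(-1/4) = 9 - 1 = 8)
v(N, k) = -3 + N*k
-124 + v(z(6), A(-3)) = -124 + (-3 + (6*(4 + 6))*8) = -124 + (-3 + (6*10)*8) = -124 + (-3 + 60*8) = -124 + (-3 + 480) = -124 + 477 = 353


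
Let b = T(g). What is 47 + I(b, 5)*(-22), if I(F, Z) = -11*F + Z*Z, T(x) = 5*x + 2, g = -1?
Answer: -1229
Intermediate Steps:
T(x) = 2 + 5*x
b = -3 (b = 2 + 5*(-1) = 2 - 5 = -3)
I(F, Z) = Z² - 11*F (I(F, Z) = -11*F + Z² = Z² - 11*F)
47 + I(b, 5)*(-22) = 47 + (5² - 11*(-3))*(-22) = 47 + (25 + 33)*(-22) = 47 + 58*(-22) = 47 - 1276 = -1229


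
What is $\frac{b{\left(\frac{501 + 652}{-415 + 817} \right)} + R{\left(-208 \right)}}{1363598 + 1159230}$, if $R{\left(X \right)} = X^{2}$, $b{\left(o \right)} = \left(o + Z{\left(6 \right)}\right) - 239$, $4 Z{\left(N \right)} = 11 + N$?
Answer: $\frac{34597823}{2028353712} \approx 0.017057$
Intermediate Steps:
$Z{\left(N \right)} = \frac{11}{4} + \frac{N}{4}$ ($Z{\left(N \right)} = \frac{11 + N}{4} = \frac{11}{4} + \frac{N}{4}$)
$b{\left(o \right)} = - \frac{939}{4} + o$ ($b{\left(o \right)} = \left(o + \left(\frac{11}{4} + \frac{1}{4} \cdot 6\right)\right) - 239 = \left(o + \left(\frac{11}{4} + \frac{3}{2}\right)\right) - 239 = \left(o + \frac{17}{4}\right) - 239 = \left(\frac{17}{4} + o\right) - 239 = - \frac{939}{4} + o$)
$\frac{b{\left(\frac{501 + 652}{-415 + 817} \right)} + R{\left(-208 \right)}}{1363598 + 1159230} = \frac{\left(- \frac{939}{4} + \frac{501 + 652}{-415 + 817}\right) + \left(-208\right)^{2}}{1363598 + 1159230} = \frac{\left(- \frac{939}{4} + \frac{1153}{402}\right) + 43264}{2522828} = \left(\left(- \frac{939}{4} + 1153 \cdot \frac{1}{402}\right) + 43264\right) \frac{1}{2522828} = \left(\left(- \frac{939}{4} + \frac{1153}{402}\right) + 43264\right) \frac{1}{2522828} = \left(- \frac{186433}{804} + 43264\right) \frac{1}{2522828} = \frac{34597823}{804} \cdot \frac{1}{2522828} = \frac{34597823}{2028353712}$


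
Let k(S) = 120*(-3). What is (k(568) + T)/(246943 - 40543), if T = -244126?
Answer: -122243/103200 ≈ -1.1845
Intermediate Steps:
k(S) = -360
(k(568) + T)/(246943 - 40543) = (-360 - 244126)/(246943 - 40543) = -244486/206400 = -244486*1/206400 = -122243/103200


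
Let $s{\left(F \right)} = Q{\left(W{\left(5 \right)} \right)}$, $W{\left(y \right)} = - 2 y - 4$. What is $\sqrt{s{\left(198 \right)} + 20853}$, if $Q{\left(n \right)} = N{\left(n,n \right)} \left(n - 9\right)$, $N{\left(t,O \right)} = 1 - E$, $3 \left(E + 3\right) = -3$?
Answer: $\sqrt{20738} \approx 144.01$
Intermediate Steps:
$E = -4$ ($E = -3 + \frac{1}{3} \left(-3\right) = -3 - 1 = -4$)
$W{\left(y \right)} = -4 - 2 y$
$N{\left(t,O \right)} = 5$ ($N{\left(t,O \right)} = 1 - -4 = 1 + 4 = 5$)
$Q{\left(n \right)} = -45 + 5 n$ ($Q{\left(n \right)} = 5 \left(n - 9\right) = 5 \left(-9 + n\right) = -45 + 5 n$)
$s{\left(F \right)} = -115$ ($s{\left(F \right)} = -45 + 5 \left(-4 - 10\right) = -45 + 5 \left(-14\right) = -45 - 70 = -115$)
$\sqrt{s{\left(198 \right)} + 20853} = \sqrt{-115 + 20853} = \sqrt{20738}$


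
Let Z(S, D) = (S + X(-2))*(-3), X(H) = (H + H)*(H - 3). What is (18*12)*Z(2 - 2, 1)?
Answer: -12960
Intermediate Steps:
X(H) = 2*H*(-3 + H) (X(H) = (2*H)*(-3 + H) = 2*H*(-3 + H))
Z(S, D) = -60 - 3*S (Z(S, D) = (S + 2*(-2)*(-3 - 2))*(-3) = (S + 2*(-2)*(-5))*(-3) = (S + 20)*(-3) = (20 + S)*(-3) = -60 - 3*S)
(18*12)*Z(2 - 2, 1) = (18*12)*(-60 - 3*(2 - 2)) = 216*(-60 - 3*0) = 216*(-60 + 0) = 216*(-60) = -12960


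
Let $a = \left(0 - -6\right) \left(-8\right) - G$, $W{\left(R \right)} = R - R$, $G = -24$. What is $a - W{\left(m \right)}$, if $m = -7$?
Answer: $-24$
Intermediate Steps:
$W{\left(R \right)} = 0$
$a = -24$ ($a = \left(0 - -6\right) \left(-8\right) - -24 = \left(0 + 6\right) \left(-8\right) + 24 = 6 \left(-8\right) + 24 = -48 + 24 = -24$)
$a - W{\left(m \right)} = -24 - 0 = -24 + 0 = -24$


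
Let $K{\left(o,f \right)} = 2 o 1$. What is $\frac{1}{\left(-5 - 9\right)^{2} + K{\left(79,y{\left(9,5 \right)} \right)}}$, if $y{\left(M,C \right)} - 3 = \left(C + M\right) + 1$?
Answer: $\frac{1}{354} \approx 0.0028249$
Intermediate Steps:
$y{\left(M,C \right)} = 4 + C + M$ ($y{\left(M,C \right)} = 3 + \left(\left(C + M\right) + 1\right) = 3 + \left(1 + C + M\right) = 4 + C + M$)
$K{\left(o,f \right)} = 2 o$
$\frac{1}{\left(-5 - 9\right)^{2} + K{\left(79,y{\left(9,5 \right)} \right)}} = \frac{1}{\left(-5 - 9\right)^{2} + 2 \cdot 79} = \frac{1}{\left(-14\right)^{2} + 158} = \frac{1}{196 + 158} = \frac{1}{354}$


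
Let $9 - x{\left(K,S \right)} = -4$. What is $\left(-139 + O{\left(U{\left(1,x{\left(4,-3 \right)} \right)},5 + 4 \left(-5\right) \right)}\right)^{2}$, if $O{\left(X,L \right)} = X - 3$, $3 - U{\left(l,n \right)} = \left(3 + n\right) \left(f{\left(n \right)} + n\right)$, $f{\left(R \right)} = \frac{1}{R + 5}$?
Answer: $\frac{9803161}{81} \approx 1.2103 \cdot 10^{5}$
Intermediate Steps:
$f{\left(R \right)} = \frac{1}{5 + R}$
$x{\left(K,S \right)} = 13$ ($x{\left(K,S \right)} = 9 - -4 = 9 + 4 = 13$)
$U{\left(l,n \right)} = 3 - \left(3 + n\right) \left(n + \frac{1}{5 + n}\right)$ ($U{\left(l,n \right)} = 3 - \left(3 + n\right) \left(\frac{1}{5 + n} + n\right) = 3 - \left(3 + n\right) \left(n + \frac{1}{5 + n}\right)$)
$O{\left(X,L \right)} = -3 + X$
$\left(-139 + O{\left(U{\left(1,x{\left(4,-3 \right)} \right)},5 + 4 \left(-5\right) \right)}\right)^{2} = \left(-139 + \left(-3 + \frac{12 - 13^{3} - 169 - 8 \cdot 13^{2}}{5 + 13}\right)\right)^{2} = \left(-139 + \left(-3 + \frac{12 - 2197 - 169 - 1352}{18}\right)\right)^{2} = \left(-139 + \left(-3 + \frac{1}{18} \left(-3706\right)\right)\right)^{2} = \left(-139 - \frac{1880}{9}\right)^{2} = \left(- \frac{3131}{9}\right)^{2} = \frac{9803161}{81}$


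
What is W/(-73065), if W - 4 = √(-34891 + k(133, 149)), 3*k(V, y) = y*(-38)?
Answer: -4/73065 - I*√331005/219195 ≈ -5.4746e-5 - 0.0026247*I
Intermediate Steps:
k(V, y) = -38*y/3 (k(V, y) = (y*(-38))/3 = (-38*y)/3 = -38*y/3)
W = 4 + I*√331005/3 (W = 4 + √(-34891 - 38/3*149) = 4 + √(-34891 - 5662/3) = 4 + √(-110335/3) = 4 + I*√331005/3 ≈ 4.0 + 191.78*I)
W/(-73065) = (4 + I*√331005/3)/(-73065) = (4 + I*√331005/3)*(-1/73065) = -4/73065 - I*√331005/219195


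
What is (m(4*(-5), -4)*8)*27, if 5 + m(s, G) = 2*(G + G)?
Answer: -4536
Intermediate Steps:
m(s, G) = -5 + 4*G (m(s, G) = -5 + 2*(G + G) = -5 + 2*(2*G) = -5 + 4*G)
(m(4*(-5), -4)*8)*27 = ((-5 + 4*(-4))*8)*27 = ((-5 - 16)*8)*27 = -21*8*27 = -168*27 = -4536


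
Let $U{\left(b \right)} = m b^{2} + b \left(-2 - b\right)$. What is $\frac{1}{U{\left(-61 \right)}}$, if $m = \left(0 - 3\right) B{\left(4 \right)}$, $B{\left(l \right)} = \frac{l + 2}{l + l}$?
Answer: $- \frac{4}{47885} \approx -8.3533 \cdot 10^{-5}$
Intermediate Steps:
$B{\left(l \right)} = \frac{2 + l}{2 l}$
$m = - \frac{9}{4}$ ($m = \left(0 - 3\right) \frac{2 + 4}{2 \cdot 4} = - 3 \cdot \frac{1}{2} \cdot \frac{1}{4} \cdot 6 = \left(-3\right) \frac{3}{4} = - \frac{9}{4} \approx -2.25$)
$U{\left(b \right)} = - \frac{9 b^{2}}{4} + b \left(-2 - b\right)$
$\frac{1}{U{\left(-61 \right)}} = \frac{1}{\left(- \frac{1}{4}\right) \left(-61\right) \left(8 + 13 \left(-61\right)\right)} = \frac{1}{\left(- \frac{1}{4}\right) \left(-61\right) \left(8 - 793\right)} = \frac{1}{\left(- \frac{1}{4}\right) \left(-61\right) \left(-785\right)} = \frac{1}{- \frac{47885}{4}} = - \frac{4}{47885}$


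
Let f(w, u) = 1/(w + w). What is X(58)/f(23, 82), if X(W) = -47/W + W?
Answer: 76291/29 ≈ 2630.7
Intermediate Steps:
X(W) = W - 47/W
f(w, u) = 1/(2*w)
X(58)/f(23, 82) = (58 - 47/58)/(((½)/23)) = (58 - 47*1/58)/(((½)*(1/23))) = (58 - 47/58)/(1/46) = (3317/58)*46 = 76291/29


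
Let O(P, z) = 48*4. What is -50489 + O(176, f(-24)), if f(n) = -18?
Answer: -50297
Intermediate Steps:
O(P, z) = 192
-50489 + O(176, f(-24)) = -50489 + 192 = -50297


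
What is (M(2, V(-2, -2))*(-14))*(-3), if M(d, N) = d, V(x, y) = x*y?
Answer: 84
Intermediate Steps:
(M(2, V(-2, -2))*(-14))*(-3) = (2*(-14))*(-3) = -28*(-3) = 84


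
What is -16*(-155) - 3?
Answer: 2477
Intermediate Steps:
-16*(-155) - 3 = 2480 - 3 = 2477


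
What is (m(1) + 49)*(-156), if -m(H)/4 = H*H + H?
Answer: -6396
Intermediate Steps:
m(H) = -4*H - 4*H**2 (m(H) = -4*(H*H + H) = -4*(H**2 + H) = -4*(H + H**2) = -4*H - 4*H**2)
(m(1) + 49)*(-156) = (-4*1*(1 + 1) + 49)*(-156) = (-4*1*2 + 49)*(-156) = (-8 + 49)*(-156) = 41*(-156) = -6396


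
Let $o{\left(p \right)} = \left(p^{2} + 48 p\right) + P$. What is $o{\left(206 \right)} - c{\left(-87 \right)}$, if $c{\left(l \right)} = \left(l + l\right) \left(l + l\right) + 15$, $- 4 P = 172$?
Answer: $21990$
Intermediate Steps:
$P = -43$ ($P = \left(- \frac{1}{4}\right) 172 = -43$)
$o{\left(p \right)} = -43 + p^{2} + 48 p$ ($o{\left(p \right)} = \left(p^{2} + 48 p\right) - 43 = -43 + p^{2} + 48 p$)
$c{\left(l \right)} = 15 + 4 l^{2}$ ($c{\left(l \right)} = 2 l 2 l + 15 = 4 l^{2} + 15 = 15 + 4 l^{2}$)
$o{\left(206 \right)} - c{\left(-87 \right)} = \left(-43 + 206^{2} + 48 \cdot 206\right) - \left(15 + 4 \left(-87\right)^{2}\right) = \left(-43 + 42436 + 9888\right) - \left(15 + 4 \cdot 7569\right) = 52281 - \left(15 + 30276\right) = 52281 - 30291 = 21990$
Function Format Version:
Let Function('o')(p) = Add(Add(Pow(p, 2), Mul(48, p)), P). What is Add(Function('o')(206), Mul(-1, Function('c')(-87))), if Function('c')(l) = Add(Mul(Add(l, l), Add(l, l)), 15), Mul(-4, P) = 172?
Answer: 21990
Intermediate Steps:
P = -43 (P = Mul(Rational(-1, 4), 172) = -43)
Function('o')(p) = Add(-43, Pow(p, 2), Mul(48, p)) (Function('o')(p) = Add(Add(Pow(p, 2), Mul(48, p)), -43) = Add(-43, Pow(p, 2), Mul(48, p)))
Function('c')(l) = Add(15, Mul(4, Pow(l, 2))) (Function('c')(l) = Add(Mul(Mul(2, l), Mul(2, l)), 15) = Add(Mul(4, Pow(l, 2)), 15) = Add(15, Mul(4, Pow(l, 2))))
Add(Function('o')(206), Mul(-1, Function('c')(-87))) = Add(Add(-43, Pow(206, 2), Mul(48, 206)), Mul(-1, Add(15, Mul(4, Pow(-87, 2))))) = Add(Add(-43, 42436, 9888), Mul(-1, Add(15, Mul(4, 7569)))) = Add(52281, Mul(-1, Add(15, 30276))) = Add(52281, Mul(-1, 30291)) = Add(52281, -30291) = 21990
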